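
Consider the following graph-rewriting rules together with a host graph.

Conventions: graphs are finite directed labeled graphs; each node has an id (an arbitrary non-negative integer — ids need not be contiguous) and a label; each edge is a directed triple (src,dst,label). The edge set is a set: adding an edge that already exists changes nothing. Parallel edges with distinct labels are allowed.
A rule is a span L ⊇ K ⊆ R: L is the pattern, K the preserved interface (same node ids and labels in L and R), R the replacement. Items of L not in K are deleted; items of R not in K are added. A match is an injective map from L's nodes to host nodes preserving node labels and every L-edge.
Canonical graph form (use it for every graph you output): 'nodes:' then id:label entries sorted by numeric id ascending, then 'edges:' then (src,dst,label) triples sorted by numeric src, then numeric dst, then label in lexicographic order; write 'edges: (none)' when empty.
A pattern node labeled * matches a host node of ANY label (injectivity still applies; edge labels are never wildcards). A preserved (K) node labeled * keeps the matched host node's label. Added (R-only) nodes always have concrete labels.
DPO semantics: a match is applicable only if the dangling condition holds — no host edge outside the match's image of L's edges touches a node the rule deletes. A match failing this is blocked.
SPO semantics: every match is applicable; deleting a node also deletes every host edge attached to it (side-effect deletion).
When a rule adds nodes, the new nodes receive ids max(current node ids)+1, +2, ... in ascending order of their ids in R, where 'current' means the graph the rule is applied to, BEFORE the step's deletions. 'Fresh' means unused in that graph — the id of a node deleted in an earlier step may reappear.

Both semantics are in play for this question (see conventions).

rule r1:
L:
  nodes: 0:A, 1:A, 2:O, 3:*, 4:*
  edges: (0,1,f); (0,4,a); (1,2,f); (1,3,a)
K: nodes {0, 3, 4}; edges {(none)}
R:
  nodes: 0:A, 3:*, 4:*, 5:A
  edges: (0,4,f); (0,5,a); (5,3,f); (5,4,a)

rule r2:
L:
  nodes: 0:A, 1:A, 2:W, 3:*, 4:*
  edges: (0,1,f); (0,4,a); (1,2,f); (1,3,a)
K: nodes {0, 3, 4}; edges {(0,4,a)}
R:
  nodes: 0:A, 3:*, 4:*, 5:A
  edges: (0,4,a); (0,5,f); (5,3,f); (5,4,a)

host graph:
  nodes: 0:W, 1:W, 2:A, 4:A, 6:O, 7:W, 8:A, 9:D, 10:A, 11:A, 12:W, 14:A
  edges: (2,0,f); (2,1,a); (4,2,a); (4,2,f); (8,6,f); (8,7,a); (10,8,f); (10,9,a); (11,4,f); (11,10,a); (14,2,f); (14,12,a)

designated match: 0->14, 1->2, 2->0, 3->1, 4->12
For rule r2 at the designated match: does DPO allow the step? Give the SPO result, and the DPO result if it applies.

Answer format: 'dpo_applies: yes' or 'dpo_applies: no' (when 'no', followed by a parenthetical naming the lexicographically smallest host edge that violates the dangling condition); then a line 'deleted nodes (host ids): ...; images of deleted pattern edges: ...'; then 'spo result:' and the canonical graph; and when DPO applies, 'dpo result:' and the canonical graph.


dpo_applies: no
(the rule deletes node 2, which keeps host edge (4,2,a) outside the match image — the dangling condition fails, DPO blocks; SPO proceeds and side-deletes such edges)
deleted nodes (host ids): 0, 2; images of deleted pattern edges: (2,0,f); (2,1,a); (14,2,f)
spo result:
nodes: 1:W, 4:A, 6:O, 7:W, 8:A, 9:D, 10:A, 11:A, 12:W, 14:A, 15:A
edges: (8,6,f); (8,7,a); (10,8,f); (10,9,a); (11,4,f); (11,10,a); (14,12,a); (14,15,f); (15,1,f); (15,12,a)


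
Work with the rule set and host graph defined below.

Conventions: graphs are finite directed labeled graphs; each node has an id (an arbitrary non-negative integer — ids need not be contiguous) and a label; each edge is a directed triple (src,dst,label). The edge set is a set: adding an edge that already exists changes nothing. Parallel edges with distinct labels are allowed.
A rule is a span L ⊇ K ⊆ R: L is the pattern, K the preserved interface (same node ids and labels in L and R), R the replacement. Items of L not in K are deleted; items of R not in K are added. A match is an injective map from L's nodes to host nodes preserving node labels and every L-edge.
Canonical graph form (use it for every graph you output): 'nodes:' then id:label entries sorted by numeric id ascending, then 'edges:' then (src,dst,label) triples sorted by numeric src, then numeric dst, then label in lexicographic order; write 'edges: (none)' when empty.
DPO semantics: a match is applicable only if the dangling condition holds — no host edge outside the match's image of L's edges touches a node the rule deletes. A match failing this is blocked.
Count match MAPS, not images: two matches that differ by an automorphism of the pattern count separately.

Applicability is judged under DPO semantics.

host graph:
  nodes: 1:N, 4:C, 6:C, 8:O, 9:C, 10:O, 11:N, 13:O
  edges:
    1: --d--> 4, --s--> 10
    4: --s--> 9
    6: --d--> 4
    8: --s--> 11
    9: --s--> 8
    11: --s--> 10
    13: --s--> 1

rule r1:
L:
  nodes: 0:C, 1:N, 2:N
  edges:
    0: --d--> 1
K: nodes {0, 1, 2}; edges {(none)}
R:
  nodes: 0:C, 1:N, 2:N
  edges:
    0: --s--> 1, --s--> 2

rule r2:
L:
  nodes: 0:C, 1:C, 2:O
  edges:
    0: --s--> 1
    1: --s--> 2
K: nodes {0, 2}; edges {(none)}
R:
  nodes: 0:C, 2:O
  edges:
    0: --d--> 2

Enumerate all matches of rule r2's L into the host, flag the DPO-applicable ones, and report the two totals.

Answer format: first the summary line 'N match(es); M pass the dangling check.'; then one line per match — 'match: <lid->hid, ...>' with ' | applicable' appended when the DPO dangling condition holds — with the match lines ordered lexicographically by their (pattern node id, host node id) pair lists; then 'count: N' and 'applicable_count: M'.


1 match(es); 1 pass the dangling check.
match: 0->4, 1->9, 2->8 | applicable
count: 1
applicable_count: 1


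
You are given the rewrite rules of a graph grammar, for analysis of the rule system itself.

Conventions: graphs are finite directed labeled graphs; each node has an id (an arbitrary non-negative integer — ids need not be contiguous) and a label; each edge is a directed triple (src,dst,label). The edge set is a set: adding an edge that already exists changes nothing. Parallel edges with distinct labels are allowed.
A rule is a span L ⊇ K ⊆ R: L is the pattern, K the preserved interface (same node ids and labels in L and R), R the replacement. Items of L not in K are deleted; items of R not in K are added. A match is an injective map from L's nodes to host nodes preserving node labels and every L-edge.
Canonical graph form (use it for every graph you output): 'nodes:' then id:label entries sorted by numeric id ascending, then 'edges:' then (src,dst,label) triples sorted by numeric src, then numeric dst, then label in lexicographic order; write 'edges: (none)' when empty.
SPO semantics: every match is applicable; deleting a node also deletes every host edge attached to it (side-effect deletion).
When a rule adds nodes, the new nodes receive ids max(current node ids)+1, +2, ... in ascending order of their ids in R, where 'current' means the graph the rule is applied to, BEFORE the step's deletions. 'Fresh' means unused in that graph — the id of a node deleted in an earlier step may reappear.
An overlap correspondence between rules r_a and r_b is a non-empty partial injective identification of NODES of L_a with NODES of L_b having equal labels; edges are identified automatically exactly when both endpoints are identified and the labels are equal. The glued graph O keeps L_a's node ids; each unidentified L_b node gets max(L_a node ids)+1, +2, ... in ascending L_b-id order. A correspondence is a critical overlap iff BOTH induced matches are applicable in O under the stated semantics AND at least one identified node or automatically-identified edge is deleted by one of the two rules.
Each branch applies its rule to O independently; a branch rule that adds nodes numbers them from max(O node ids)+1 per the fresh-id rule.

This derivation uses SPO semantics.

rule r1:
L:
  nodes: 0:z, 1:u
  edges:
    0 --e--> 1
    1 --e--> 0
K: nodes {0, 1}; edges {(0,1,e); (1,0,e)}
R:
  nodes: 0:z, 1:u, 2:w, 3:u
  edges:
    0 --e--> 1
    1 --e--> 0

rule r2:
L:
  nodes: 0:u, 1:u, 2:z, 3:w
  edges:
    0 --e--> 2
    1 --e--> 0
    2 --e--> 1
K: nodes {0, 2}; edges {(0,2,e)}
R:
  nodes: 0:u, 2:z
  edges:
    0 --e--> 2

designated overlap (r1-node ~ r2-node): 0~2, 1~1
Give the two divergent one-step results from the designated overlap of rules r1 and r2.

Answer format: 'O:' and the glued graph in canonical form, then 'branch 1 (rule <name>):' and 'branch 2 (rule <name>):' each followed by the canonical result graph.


O:
nodes: 0:z, 1:u, 2:u, 3:w
edges: (0,1,e); (1,0,e); (1,2,e); (2,0,e)
branch 1 (rule r1):
nodes: 0:z, 1:u, 2:u, 3:w, 4:w, 5:u
edges: (0,1,e); (1,0,e); (1,2,e); (2,0,e)
branch 2 (rule r2):
nodes: 0:z, 2:u
edges: (2,0,e)


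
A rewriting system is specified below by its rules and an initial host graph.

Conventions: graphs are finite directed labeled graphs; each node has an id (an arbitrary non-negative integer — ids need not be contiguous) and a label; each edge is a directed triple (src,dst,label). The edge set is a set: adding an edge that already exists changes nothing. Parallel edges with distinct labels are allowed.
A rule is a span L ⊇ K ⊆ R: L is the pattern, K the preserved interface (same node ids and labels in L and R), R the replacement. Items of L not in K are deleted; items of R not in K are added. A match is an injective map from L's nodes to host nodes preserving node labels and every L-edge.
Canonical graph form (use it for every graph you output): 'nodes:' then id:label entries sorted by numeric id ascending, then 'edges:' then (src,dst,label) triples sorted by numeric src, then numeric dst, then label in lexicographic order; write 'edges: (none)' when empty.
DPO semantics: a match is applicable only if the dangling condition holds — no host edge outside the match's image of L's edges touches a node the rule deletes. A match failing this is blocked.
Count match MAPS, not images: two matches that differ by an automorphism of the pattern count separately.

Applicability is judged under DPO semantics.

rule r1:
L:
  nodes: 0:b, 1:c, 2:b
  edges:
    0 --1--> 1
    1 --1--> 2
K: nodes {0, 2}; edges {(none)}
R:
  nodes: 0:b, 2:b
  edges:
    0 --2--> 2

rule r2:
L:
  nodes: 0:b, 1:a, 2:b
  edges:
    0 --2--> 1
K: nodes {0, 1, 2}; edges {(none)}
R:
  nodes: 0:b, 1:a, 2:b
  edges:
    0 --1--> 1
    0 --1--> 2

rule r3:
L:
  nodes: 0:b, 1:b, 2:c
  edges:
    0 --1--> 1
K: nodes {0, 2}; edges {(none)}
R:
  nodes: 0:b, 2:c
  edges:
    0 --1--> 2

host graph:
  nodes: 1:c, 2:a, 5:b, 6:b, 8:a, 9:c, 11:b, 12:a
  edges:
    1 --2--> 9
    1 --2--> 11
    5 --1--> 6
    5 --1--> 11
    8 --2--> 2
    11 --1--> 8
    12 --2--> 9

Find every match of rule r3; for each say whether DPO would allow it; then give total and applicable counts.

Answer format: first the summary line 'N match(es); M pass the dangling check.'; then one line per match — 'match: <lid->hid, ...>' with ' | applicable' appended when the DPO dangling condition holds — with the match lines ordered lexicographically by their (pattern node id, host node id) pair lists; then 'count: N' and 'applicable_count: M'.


4 match(es); 2 pass the dangling check.
match: 0->5, 1->6, 2->1 | applicable
match: 0->5, 1->6, 2->9 | applicable
match: 0->5, 1->11, 2->1
match: 0->5, 1->11, 2->9
count: 4
applicable_count: 2


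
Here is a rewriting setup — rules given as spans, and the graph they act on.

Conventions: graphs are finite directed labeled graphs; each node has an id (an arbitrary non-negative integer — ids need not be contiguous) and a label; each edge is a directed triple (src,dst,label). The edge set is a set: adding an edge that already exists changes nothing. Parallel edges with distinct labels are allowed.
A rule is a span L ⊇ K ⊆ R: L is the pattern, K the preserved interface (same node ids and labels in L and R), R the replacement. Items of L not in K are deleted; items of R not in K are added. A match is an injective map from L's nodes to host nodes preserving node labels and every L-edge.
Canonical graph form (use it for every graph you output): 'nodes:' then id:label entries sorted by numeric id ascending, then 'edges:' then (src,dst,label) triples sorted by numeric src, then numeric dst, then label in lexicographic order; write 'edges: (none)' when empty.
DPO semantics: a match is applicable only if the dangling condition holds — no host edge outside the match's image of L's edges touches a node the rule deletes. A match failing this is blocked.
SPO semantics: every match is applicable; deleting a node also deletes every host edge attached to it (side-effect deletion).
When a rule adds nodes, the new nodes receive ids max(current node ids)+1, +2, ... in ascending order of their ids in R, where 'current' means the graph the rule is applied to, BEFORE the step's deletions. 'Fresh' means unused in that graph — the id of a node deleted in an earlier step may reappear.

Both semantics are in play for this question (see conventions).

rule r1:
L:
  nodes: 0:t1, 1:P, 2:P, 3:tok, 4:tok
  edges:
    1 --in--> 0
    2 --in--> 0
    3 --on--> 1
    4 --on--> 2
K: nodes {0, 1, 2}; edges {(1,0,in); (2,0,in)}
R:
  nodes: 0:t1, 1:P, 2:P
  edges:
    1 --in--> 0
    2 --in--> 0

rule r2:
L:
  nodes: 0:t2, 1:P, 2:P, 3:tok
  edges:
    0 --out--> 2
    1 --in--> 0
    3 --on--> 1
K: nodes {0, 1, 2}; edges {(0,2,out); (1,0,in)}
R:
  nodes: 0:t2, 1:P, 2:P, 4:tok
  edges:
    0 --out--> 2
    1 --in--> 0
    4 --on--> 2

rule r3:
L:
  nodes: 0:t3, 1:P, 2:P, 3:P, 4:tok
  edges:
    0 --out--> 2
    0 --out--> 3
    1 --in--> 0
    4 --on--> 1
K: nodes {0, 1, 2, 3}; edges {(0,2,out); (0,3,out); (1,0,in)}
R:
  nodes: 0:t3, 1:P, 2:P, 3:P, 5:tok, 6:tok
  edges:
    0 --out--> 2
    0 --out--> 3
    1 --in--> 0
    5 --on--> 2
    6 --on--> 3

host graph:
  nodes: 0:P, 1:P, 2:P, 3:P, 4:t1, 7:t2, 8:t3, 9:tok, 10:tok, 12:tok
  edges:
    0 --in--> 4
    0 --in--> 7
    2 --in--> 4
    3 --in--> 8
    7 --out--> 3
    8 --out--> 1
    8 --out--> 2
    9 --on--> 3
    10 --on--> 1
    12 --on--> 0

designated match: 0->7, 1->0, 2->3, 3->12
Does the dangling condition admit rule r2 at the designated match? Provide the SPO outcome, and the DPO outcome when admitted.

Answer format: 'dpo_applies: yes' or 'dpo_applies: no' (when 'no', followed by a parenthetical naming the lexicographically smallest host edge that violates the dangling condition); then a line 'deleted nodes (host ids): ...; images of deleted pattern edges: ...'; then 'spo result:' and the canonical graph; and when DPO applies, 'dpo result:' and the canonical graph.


dpo_applies: yes
deleted nodes (host ids): 12; images of deleted pattern edges: (12,0,on)
spo result:
nodes: 0:P, 1:P, 2:P, 3:P, 4:t1, 7:t2, 8:t3, 9:tok, 10:tok, 13:tok
edges: (0,4,in); (0,7,in); (2,4,in); (3,8,in); (7,3,out); (8,1,out); (8,2,out); (9,3,on); (10,1,on); (13,3,on)
dpo result:
nodes: 0:P, 1:P, 2:P, 3:P, 4:t1, 7:t2, 8:t3, 9:tok, 10:tok, 13:tok
edges: (0,4,in); (0,7,in); (2,4,in); (3,8,in); (7,3,out); (8,1,out); (8,2,out); (9,3,on); (10,1,on); (13,3,on)


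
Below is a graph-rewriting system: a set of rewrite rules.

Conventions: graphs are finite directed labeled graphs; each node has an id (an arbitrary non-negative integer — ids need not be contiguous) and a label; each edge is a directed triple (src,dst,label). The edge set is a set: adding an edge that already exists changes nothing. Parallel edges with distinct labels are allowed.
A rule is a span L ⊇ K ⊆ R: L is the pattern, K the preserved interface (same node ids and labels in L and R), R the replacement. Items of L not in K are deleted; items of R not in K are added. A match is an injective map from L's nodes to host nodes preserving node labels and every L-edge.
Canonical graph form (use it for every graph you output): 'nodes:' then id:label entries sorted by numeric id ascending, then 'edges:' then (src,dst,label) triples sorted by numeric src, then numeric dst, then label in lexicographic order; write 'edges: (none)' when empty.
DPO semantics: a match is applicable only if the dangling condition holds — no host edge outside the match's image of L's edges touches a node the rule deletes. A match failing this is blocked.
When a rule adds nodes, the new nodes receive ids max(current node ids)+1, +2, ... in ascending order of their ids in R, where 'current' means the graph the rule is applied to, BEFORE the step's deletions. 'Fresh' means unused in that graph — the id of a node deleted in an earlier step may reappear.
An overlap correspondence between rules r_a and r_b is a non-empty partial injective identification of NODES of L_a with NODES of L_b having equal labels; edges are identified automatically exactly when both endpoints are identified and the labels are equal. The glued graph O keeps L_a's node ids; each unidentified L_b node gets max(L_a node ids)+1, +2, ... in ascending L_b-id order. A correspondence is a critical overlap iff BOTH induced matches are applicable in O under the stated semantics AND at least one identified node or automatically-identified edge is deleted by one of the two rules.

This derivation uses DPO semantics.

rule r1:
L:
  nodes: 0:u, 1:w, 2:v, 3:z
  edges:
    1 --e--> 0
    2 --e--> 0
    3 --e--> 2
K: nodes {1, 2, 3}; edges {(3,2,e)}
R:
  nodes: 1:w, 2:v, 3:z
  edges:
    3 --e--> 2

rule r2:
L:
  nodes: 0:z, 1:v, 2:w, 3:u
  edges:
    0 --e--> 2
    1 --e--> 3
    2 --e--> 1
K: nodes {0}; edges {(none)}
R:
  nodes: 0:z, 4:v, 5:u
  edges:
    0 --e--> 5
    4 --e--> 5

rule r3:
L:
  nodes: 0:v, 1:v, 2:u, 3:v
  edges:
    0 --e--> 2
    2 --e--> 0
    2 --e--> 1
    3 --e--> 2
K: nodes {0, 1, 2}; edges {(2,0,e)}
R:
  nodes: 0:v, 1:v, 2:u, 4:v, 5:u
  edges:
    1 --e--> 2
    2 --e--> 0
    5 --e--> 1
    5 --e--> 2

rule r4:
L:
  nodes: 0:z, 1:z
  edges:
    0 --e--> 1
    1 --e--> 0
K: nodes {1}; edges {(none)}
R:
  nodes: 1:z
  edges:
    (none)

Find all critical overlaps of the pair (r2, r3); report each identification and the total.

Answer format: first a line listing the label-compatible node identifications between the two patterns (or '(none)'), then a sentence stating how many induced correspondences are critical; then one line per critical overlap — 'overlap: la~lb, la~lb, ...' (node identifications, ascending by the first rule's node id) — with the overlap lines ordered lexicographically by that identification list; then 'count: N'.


label-compatible node identifications between L(r2) and L(r3): 1~0, 1~1, 1~3, 3~2
0 of the induced correspondences are critical overlaps of r2 and r3.
count: 0


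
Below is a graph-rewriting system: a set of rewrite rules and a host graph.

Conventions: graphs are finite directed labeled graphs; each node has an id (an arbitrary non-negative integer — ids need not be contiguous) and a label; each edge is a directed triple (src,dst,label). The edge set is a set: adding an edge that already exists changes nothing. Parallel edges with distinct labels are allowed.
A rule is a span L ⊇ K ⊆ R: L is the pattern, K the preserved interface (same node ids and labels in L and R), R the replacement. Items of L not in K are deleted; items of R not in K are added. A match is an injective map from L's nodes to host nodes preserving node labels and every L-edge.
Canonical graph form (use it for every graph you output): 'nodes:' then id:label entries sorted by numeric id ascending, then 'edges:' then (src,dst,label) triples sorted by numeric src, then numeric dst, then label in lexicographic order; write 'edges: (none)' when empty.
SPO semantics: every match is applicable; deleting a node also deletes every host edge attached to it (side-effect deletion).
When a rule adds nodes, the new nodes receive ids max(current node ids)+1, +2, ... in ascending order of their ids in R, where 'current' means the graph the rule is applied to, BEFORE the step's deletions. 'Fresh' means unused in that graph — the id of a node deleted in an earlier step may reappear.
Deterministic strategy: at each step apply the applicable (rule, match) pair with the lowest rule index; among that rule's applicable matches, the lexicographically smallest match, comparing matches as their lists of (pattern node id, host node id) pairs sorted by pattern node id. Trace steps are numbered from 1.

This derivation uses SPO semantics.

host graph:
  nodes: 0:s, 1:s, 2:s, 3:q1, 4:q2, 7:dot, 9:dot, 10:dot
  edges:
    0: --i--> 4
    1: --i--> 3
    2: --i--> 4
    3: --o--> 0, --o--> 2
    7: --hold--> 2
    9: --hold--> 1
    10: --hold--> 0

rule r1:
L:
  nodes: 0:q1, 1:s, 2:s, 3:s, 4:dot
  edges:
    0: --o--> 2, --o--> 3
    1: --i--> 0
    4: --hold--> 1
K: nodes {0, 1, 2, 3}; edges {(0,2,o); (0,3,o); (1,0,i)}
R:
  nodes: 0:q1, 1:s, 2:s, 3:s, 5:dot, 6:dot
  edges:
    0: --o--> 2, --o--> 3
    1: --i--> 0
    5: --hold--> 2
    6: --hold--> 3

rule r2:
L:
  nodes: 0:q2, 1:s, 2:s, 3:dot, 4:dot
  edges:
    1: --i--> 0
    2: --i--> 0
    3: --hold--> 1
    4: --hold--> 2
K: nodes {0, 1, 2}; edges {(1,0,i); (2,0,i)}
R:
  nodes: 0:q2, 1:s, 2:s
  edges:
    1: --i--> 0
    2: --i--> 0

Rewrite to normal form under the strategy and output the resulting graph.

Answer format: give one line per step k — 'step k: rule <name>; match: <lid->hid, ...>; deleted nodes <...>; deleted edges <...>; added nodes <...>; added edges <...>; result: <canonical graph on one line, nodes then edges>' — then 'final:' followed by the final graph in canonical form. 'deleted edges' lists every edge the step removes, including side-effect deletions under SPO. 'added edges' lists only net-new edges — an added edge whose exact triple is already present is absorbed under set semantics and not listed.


step 1: rule r1; match: 0->3, 1->1, 2->0, 3->2, 4->9; deleted nodes 9; deleted edges (9,1,hold); added nodes 11, 12; added edges (11,0,hold); (12,2,hold); result: nodes: 0:s, 1:s, 2:s, 3:q1, 4:q2, 7:dot, 10:dot, 11:dot, 12:dot edges: (0,4,i); (1,3,i); (2,4,i); (3,0,o); (3,2,o); (7,2,hold); (10,0,hold); (11,0,hold); (12,2,hold)
step 2: rule r2; match: 0->4, 1->0, 2->2, 3->10, 4->7; deleted nodes 7, 10; deleted edges (7,2,hold); (10,0,hold); added nodes (none); added edges (none); result: nodes: 0:s, 1:s, 2:s, 3:q1, 4:q2, 11:dot, 12:dot edges: (0,4,i); (1,3,i); (2,4,i); (3,0,o); (3,2,o); (11,0,hold); (12,2,hold)
step 3: rule r2; match: 0->4, 1->0, 2->2, 3->11, 4->12; deleted nodes 11, 12; deleted edges (11,0,hold); (12,2,hold); added nodes (none); added edges (none); result: nodes: 0:s, 1:s, 2:s, 3:q1, 4:q2 edges: (0,4,i); (1,3,i); (2,4,i); (3,0,o); (3,2,o)
final:
nodes: 0:s, 1:s, 2:s, 3:q1, 4:q2
edges: (0,4,i); (1,3,i); (2,4,i); (3,0,o); (3,2,o)


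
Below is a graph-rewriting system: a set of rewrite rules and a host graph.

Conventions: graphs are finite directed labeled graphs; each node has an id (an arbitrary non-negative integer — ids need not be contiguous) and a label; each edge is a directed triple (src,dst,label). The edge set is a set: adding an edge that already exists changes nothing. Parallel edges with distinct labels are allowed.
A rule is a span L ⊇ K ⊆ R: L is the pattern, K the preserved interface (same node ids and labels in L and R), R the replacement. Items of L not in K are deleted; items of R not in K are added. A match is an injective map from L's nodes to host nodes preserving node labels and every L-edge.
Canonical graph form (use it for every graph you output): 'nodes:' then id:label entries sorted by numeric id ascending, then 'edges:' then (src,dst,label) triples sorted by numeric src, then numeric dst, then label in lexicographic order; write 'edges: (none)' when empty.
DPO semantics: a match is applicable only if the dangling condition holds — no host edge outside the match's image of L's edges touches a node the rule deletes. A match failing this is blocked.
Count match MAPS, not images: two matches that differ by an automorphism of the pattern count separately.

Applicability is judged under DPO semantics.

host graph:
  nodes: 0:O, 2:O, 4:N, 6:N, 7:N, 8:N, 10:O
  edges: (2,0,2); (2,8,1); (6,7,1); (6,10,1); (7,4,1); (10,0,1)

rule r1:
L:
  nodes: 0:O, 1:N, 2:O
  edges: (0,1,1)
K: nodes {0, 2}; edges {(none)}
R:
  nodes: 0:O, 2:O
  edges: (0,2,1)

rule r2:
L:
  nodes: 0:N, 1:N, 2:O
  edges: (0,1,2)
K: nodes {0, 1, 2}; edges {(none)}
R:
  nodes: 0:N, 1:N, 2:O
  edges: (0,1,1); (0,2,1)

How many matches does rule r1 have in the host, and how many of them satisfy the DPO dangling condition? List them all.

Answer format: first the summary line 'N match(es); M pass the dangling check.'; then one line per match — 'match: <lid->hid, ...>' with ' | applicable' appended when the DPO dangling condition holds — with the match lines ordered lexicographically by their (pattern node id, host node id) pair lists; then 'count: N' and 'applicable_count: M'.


2 match(es); 2 pass the dangling check.
match: 0->2, 1->8, 2->0 | applicable
match: 0->2, 1->8, 2->10 | applicable
count: 2
applicable_count: 2


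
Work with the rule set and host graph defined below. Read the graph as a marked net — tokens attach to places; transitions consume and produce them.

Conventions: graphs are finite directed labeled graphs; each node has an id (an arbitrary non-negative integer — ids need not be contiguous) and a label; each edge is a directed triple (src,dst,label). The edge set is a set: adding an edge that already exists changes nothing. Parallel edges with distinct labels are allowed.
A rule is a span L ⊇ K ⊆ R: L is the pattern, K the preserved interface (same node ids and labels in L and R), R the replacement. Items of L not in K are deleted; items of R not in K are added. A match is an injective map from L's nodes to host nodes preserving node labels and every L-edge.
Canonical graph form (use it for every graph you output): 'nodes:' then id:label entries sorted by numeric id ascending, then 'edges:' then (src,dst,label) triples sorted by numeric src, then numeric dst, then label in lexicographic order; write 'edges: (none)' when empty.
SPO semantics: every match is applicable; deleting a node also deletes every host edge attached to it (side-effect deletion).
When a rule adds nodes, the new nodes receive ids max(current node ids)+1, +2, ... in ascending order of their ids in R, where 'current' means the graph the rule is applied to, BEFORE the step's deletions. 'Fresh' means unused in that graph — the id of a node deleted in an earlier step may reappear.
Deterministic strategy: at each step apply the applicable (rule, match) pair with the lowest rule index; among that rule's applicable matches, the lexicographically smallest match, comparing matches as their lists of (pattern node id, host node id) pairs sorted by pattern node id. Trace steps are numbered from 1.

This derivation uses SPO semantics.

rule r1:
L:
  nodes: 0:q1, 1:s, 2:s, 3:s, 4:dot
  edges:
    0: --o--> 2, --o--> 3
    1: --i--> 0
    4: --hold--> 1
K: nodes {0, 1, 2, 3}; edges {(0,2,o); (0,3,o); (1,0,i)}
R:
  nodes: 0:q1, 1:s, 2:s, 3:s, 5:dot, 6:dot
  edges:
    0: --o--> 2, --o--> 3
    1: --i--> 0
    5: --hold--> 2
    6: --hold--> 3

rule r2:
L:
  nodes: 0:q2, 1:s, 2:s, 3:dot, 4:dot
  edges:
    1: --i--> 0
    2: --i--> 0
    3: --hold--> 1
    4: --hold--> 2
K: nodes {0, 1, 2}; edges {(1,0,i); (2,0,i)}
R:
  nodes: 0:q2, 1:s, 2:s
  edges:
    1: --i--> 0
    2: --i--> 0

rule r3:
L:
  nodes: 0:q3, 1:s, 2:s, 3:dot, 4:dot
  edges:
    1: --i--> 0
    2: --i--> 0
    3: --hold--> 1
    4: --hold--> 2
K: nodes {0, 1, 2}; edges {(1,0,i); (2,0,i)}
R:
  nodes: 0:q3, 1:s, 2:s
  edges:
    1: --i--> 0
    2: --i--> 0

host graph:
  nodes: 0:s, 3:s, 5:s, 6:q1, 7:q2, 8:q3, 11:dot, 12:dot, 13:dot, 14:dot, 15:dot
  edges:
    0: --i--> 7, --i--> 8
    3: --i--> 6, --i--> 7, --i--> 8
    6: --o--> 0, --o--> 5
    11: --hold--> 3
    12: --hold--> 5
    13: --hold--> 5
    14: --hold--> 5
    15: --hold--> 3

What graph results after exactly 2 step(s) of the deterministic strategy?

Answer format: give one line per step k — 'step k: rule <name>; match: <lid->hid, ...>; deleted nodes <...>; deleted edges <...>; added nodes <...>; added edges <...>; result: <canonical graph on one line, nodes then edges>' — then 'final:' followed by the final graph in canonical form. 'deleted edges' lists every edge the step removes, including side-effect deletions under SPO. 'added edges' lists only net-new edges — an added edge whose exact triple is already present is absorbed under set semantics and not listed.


step 1: rule r1; match: 0->6, 1->3, 2->0, 3->5, 4->11; deleted nodes 11; deleted edges (11,3,hold); added nodes 16, 17; added edges (16,0,hold); (17,5,hold); result: nodes: 0:s, 3:s, 5:s, 6:q1, 7:q2, 8:q3, 12:dot, 13:dot, 14:dot, 15:dot, 16:dot, 17:dot edges: (0,7,i); (0,8,i); (3,6,i); (3,7,i); (3,8,i); (6,0,o); (6,5,o); (12,5,hold); (13,5,hold); (14,5,hold); (15,3,hold); (16,0,hold); (17,5,hold)
step 2: rule r1; match: 0->6, 1->3, 2->0, 3->5, 4->15; deleted nodes 15; deleted edges (15,3,hold); added nodes 18, 19; added edges (18,0,hold); (19,5,hold); result: nodes: 0:s, 3:s, 5:s, 6:q1, 7:q2, 8:q3, 12:dot, 13:dot, 14:dot, 16:dot, 17:dot, 18:dot, 19:dot edges: (0,7,i); (0,8,i); (3,6,i); (3,7,i); (3,8,i); (6,0,o); (6,5,o); (12,5,hold); (13,5,hold); (14,5,hold); (16,0,hold); (17,5,hold); (18,0,hold); (19,5,hold)
final:
nodes: 0:s, 3:s, 5:s, 6:q1, 7:q2, 8:q3, 12:dot, 13:dot, 14:dot, 16:dot, 17:dot, 18:dot, 19:dot
edges: (0,7,i); (0,8,i); (3,6,i); (3,7,i); (3,8,i); (6,0,o); (6,5,o); (12,5,hold); (13,5,hold); (14,5,hold); (16,0,hold); (17,5,hold); (18,0,hold); (19,5,hold)


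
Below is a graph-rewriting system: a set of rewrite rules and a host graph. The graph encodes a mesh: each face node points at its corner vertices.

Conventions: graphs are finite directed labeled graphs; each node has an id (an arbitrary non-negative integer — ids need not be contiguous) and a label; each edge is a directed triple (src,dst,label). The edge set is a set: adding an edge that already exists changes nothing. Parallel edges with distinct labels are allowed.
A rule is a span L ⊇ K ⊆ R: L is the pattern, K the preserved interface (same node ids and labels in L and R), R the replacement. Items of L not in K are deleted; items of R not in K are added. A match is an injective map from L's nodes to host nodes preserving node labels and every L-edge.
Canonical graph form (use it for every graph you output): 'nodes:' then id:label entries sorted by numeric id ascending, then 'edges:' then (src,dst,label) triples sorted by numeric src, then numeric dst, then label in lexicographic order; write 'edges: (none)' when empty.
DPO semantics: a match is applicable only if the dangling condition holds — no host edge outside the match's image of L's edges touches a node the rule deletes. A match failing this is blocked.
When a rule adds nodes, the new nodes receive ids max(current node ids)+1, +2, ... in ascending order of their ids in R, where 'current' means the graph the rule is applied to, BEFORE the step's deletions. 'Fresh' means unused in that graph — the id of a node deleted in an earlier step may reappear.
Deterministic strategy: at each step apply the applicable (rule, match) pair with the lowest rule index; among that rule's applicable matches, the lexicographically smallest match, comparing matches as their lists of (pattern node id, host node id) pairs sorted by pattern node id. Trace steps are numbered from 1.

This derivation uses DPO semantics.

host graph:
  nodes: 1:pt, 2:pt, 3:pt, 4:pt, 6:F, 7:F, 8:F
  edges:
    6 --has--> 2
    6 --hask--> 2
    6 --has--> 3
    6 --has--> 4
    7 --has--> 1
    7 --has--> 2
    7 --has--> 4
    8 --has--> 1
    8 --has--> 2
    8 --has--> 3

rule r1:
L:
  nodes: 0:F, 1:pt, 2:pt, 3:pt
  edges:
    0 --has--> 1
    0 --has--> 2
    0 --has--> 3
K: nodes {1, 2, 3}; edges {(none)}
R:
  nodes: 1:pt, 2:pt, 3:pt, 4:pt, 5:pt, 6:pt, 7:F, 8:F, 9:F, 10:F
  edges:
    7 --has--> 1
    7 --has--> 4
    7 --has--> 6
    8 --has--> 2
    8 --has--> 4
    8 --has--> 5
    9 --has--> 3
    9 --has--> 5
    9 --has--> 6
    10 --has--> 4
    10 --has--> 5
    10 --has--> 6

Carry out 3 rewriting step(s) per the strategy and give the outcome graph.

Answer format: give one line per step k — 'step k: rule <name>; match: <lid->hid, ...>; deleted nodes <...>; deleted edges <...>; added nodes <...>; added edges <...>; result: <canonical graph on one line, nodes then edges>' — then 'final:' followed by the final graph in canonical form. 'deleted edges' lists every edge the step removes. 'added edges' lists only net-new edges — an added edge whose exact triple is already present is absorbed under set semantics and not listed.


step 1: rule r1; match: 0->7, 1->1, 2->2, 3->4; deleted nodes 7; deleted edges (7,1,has); (7,2,has); (7,4,has); added nodes 9, 10, 11, 12, 13, 14, 15; added edges (12,1,has); (12,9,has); (12,11,has); (13,2,has); (13,9,has); (13,10,has); (14,4,has); (14,10,has); (14,11,has); (15,9,has); (15,10,has); (15,11,has); result: nodes: 1:pt, 2:pt, 3:pt, 4:pt, 6:F, 8:F, 9:pt, 10:pt, 11:pt, 12:F, 13:F, 14:F, 15:F edges: (6,2,has); (6,2,hask); (6,3,has); (6,4,has); (8,1,has); (8,2,has); (8,3,has); (12,1,has); (12,9,has); (12,11,has); (13,2,has); (13,9,has); (13,10,has); (14,4,has); (14,10,has); (14,11,has); (15,9,has); (15,10,has); (15,11,has)
step 2: rule r1; match: 0->8, 1->1, 2->2, 3->3; deleted nodes 8; deleted edges (8,1,has); (8,2,has); (8,3,has); added nodes 16, 17, 18, 19, 20, 21, 22; added edges (19,1,has); (19,16,has); (19,18,has); (20,2,has); (20,16,has); (20,17,has); (21,3,has); (21,17,has); (21,18,has); (22,16,has); (22,17,has); (22,18,has); result: nodes: 1:pt, 2:pt, 3:pt, 4:pt, 6:F, 9:pt, 10:pt, 11:pt, 12:F, 13:F, 14:F, 15:F, 16:pt, 17:pt, 18:pt, 19:F, 20:F, 21:F, 22:F edges: (6,2,has); (6,2,hask); (6,3,has); (6,4,has); (12,1,has); (12,9,has); (12,11,has); (13,2,has); (13,9,has); (13,10,has); (14,4,has); (14,10,has); (14,11,has); (15,9,has); (15,10,has); (15,11,has); (19,1,has); (19,16,has); (19,18,has); (20,2,has); (20,16,has); (20,17,has); (21,3,has); (21,17,has); (21,18,has); (22,16,has); (22,17,has); (22,18,has)
step 3: rule r1; match: 0->12, 1->1, 2->9, 3->11; deleted nodes 12; deleted edges (12,1,has); (12,9,has); (12,11,has); added nodes 23, 24, 25, 26, 27, 28, 29; added edges (26,1,has); (26,23,has); (26,25,has); (27,9,has); (27,23,has); (27,24,has); (28,11,has); (28,24,has); (28,25,has); (29,23,has); (29,24,has); (29,25,has); result: nodes: 1:pt, 2:pt, 3:pt, 4:pt, 6:F, 9:pt, 10:pt, 11:pt, 13:F, 14:F, 15:F, 16:pt, 17:pt, 18:pt, 19:F, 20:F, 21:F, 22:F, 23:pt, 24:pt, 25:pt, 26:F, 27:F, 28:F, 29:F edges: (6,2,has); (6,2,hask); (6,3,has); (6,4,has); (13,2,has); (13,9,has); (13,10,has); (14,4,has); (14,10,has); (14,11,has); (15,9,has); (15,10,has); (15,11,has); (19,1,has); (19,16,has); (19,18,has); (20,2,has); (20,16,has); (20,17,has); (21,3,has); (21,17,has); (21,18,has); (22,16,has); (22,17,has); (22,18,has); (26,1,has); (26,23,has); (26,25,has); (27,9,has); (27,23,has); (27,24,has); (28,11,has); (28,24,has); (28,25,has); (29,23,has); (29,24,has); (29,25,has)
final:
nodes: 1:pt, 2:pt, 3:pt, 4:pt, 6:F, 9:pt, 10:pt, 11:pt, 13:F, 14:F, 15:F, 16:pt, 17:pt, 18:pt, 19:F, 20:F, 21:F, 22:F, 23:pt, 24:pt, 25:pt, 26:F, 27:F, 28:F, 29:F
edges: (6,2,has); (6,2,hask); (6,3,has); (6,4,has); (13,2,has); (13,9,has); (13,10,has); (14,4,has); (14,10,has); (14,11,has); (15,9,has); (15,10,has); (15,11,has); (19,1,has); (19,16,has); (19,18,has); (20,2,has); (20,16,has); (20,17,has); (21,3,has); (21,17,has); (21,18,has); (22,16,has); (22,17,has); (22,18,has); (26,1,has); (26,23,has); (26,25,has); (27,9,has); (27,23,has); (27,24,has); (28,11,has); (28,24,has); (28,25,has); (29,23,has); (29,24,has); (29,25,has)


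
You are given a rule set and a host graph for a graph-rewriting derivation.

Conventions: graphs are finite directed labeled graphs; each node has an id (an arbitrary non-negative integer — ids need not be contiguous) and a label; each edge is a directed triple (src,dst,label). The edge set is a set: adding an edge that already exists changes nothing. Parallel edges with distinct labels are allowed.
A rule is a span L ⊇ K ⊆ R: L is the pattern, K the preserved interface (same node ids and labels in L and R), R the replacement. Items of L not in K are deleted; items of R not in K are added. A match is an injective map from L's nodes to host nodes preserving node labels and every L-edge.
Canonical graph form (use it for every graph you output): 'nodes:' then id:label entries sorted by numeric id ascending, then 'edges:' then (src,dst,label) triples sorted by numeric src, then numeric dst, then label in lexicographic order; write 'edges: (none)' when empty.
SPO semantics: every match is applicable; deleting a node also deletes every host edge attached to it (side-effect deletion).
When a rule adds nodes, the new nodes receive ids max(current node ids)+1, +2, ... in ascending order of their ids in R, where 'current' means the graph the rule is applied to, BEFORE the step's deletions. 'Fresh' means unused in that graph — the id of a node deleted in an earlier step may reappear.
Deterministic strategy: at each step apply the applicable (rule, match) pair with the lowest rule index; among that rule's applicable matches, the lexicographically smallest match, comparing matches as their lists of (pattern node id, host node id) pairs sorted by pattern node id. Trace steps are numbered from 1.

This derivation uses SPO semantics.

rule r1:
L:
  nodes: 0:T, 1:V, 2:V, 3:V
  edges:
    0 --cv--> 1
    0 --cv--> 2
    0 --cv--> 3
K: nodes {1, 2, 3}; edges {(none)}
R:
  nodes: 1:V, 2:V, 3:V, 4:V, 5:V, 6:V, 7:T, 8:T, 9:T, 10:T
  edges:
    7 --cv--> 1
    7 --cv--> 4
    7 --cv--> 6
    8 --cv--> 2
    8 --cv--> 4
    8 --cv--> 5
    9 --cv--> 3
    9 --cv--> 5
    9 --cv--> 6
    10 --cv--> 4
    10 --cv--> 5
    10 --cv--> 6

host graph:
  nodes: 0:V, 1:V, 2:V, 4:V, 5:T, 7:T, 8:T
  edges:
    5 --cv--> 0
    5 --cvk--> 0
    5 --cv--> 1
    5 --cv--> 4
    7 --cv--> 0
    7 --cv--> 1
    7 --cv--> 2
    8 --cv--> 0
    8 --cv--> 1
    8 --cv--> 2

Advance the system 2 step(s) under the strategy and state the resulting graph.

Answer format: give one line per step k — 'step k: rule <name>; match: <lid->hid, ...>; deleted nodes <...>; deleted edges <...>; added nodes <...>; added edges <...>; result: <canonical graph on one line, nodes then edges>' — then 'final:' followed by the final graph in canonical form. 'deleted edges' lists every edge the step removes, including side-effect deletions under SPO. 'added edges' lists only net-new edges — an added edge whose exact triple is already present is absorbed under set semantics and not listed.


step 1: rule r1; match: 0->5, 1->0, 2->1, 3->4; deleted nodes 5; deleted edges (5,0,cv); (5,0,cvk); (5,1,cv); (5,4,cv); added nodes 9, 10, 11, 12, 13, 14, 15; added edges (12,0,cv); (12,9,cv); (12,11,cv); (13,1,cv); (13,9,cv); (13,10,cv); (14,4,cv); (14,10,cv); (14,11,cv); (15,9,cv); (15,10,cv); (15,11,cv); result: nodes: 0:V, 1:V, 2:V, 4:V, 7:T, 8:T, 9:V, 10:V, 11:V, 12:T, 13:T, 14:T, 15:T edges: (7,0,cv); (7,1,cv); (7,2,cv); (8,0,cv); (8,1,cv); (8,2,cv); (12,0,cv); (12,9,cv); (12,11,cv); (13,1,cv); (13,9,cv); (13,10,cv); (14,4,cv); (14,10,cv); (14,11,cv); (15,9,cv); (15,10,cv); (15,11,cv)
step 2: rule r1; match: 0->7, 1->0, 2->1, 3->2; deleted nodes 7; deleted edges (7,0,cv); (7,1,cv); (7,2,cv); added nodes 16, 17, 18, 19, 20, 21, 22; added edges (19,0,cv); (19,16,cv); (19,18,cv); (20,1,cv); (20,16,cv); (20,17,cv); (21,2,cv); (21,17,cv); (21,18,cv); (22,16,cv); (22,17,cv); (22,18,cv); result: nodes: 0:V, 1:V, 2:V, 4:V, 8:T, 9:V, 10:V, 11:V, 12:T, 13:T, 14:T, 15:T, 16:V, 17:V, 18:V, 19:T, 20:T, 21:T, 22:T edges: (8,0,cv); (8,1,cv); (8,2,cv); (12,0,cv); (12,9,cv); (12,11,cv); (13,1,cv); (13,9,cv); (13,10,cv); (14,4,cv); (14,10,cv); (14,11,cv); (15,9,cv); (15,10,cv); (15,11,cv); (19,0,cv); (19,16,cv); (19,18,cv); (20,1,cv); (20,16,cv); (20,17,cv); (21,2,cv); (21,17,cv); (21,18,cv); (22,16,cv); (22,17,cv); (22,18,cv)
final:
nodes: 0:V, 1:V, 2:V, 4:V, 8:T, 9:V, 10:V, 11:V, 12:T, 13:T, 14:T, 15:T, 16:V, 17:V, 18:V, 19:T, 20:T, 21:T, 22:T
edges: (8,0,cv); (8,1,cv); (8,2,cv); (12,0,cv); (12,9,cv); (12,11,cv); (13,1,cv); (13,9,cv); (13,10,cv); (14,4,cv); (14,10,cv); (14,11,cv); (15,9,cv); (15,10,cv); (15,11,cv); (19,0,cv); (19,16,cv); (19,18,cv); (20,1,cv); (20,16,cv); (20,17,cv); (21,2,cv); (21,17,cv); (21,18,cv); (22,16,cv); (22,17,cv); (22,18,cv)
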